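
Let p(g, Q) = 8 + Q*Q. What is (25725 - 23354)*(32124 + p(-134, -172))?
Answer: 146328636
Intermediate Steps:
p(g, Q) = 8 + Q²
(25725 - 23354)*(32124 + p(-134, -172)) = (25725 - 23354)*(32124 + (8 + (-172)²)) = 2371*(32124 + (8 + 29584)) = 2371*(32124 + 29592) = 2371*61716 = 146328636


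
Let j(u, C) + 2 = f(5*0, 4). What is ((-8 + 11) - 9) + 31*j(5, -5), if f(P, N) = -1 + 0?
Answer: -99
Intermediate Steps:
f(P, N) = -1
j(u, C) = -3 (j(u, C) = -2 - 1 = -3)
((-8 + 11) - 9) + 31*j(5, -5) = ((-8 + 11) - 9) + 31*(-3) = (3 - 9) - 93 = -6 - 93 = -99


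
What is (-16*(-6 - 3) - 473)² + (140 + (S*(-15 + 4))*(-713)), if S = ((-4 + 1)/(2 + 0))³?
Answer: 655287/8 ≈ 81911.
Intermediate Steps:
S = -27/8 (S = (-3/2)³ = -27/8 ≈ -3.3750)
(-16*(-6 - 3) - 473)² + (140 + (S*(-15 + 4))*(-713)) = (-16*(-6 - 3) - 473)² + (140 - 27*(-15 + 4)/8*(-713)) = (-16*(-9) - 473)² + (140 - 27/8*(-11)*(-713)) = (144 - 473)² + (140 + (297/8)*(-713)) = (-329)² + (140 - 211761/8) = 108241 - 210641/8 = 655287/8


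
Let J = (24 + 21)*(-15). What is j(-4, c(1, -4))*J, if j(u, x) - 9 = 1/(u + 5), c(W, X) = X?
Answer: -6750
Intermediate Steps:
J = -675 (J = 45*(-15) = -675)
j(u, x) = 9 + 1/(5 + u) (j(u, x) = 9 + 1/(u + 5) = 9 + 1/(5 + u))
j(-4, c(1, -4))*J = ((46 + 9*(-4))/(5 - 4))*(-675) = ((46 - 36)/1)*(-675) = (1*10)*(-675) = 10*(-675) = -6750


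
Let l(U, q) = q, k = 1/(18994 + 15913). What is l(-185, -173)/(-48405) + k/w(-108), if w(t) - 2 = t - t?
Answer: 12126227/3379346670 ≈ 0.0035883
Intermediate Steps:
w(t) = 2 (w(t) = 2 + (t - t) = 2 + 0 = 2)
k = 1/34907 ≈ 2.8648e-5
l(-185, -173)/(-48405) + k/w(-108) = -173/(-48405) + (1/34907)/2 = -173*(-1/48405) + (1/34907)*(1/2) = 173/48405 + 1/69814 = 12126227/3379346670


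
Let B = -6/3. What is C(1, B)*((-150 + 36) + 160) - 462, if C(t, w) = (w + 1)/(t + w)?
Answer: -416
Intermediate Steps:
B = -2 (B = -6*1/3 = -2)
C(t, w) = (1 + w)/(t + w)
C(1, B)*((-150 + 36) + 160) - 462 = ((1 - 2)/(1 - 2))*((-150 + 36) + 160) - 462 = (-1/(-1))*(-114 + 160) - 462 = -1*(-1)*46 - 462 = 1*46 - 462 = 46 - 462 = -416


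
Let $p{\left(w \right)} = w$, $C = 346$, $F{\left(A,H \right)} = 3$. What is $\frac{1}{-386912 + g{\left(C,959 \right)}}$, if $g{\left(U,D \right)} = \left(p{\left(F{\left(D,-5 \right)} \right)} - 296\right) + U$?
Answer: $- \frac{1}{386859} \approx -2.5849 \cdot 10^{-6}$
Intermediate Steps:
$g{\left(U,D \right)} = -293 + U$ ($g{\left(U,D \right)} = \left(3 - 296\right) + U = -293 + U$)
$\frac{1}{-386912 + g{\left(C,959 \right)}} = \frac{1}{-386912 + \left(-293 + 346\right)} = \frac{1}{-386912 + 53} = \frac{1}{-386859} = - \frac{1}{386859}$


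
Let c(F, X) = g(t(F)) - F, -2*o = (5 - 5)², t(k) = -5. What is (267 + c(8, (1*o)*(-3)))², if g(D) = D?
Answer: 64516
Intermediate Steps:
o = 0 (o = -(5 - 5)²/2 = -½*0² = -½*0 = 0)
c(F, X) = -5 - F
(267 + c(8, (1*o)*(-3)))² = (267 + (-5 - 1*8))² = (267 + (-5 - 8))² = (267 - 13)² = 254² = 64516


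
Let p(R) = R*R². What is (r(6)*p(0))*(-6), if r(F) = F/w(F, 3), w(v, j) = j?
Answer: 0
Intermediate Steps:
p(R) = R³
r(F) = F/3
(r(6)*p(0))*(-6) = (((⅓)*6)*0³)*(-6) = (2*0)*(-6) = 0*(-6) = 0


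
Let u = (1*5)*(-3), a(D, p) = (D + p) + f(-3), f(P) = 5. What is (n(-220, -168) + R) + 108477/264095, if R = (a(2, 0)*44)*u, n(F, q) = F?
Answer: -75183019/15535 ≈ -4839.6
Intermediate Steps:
a(D, p) = 5 + D + p (a(D, p) = (D + p) + 5 = 5 + D + p)
u = -15 (u = 5*(-3) = -15)
R = -4620 (R = ((5 + 2 + 0)*44)*(-15) = (7*44)*(-15) = 308*(-15) = -4620)
(n(-220, -168) + R) + 108477/264095 = (-220 - 4620) + 108477/264095 = -4840 + 108477*(1/264095) = -4840 + 6381/15535 = -75183019/15535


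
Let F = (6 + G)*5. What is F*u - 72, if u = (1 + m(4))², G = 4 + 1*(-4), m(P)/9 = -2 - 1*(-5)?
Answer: 23448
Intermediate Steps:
m(P) = 27 (m(P) = 9*(-2 - 1*(-5)) = 9*(-2 + 5) = 9*3 = 27)
G = 0 (G = 4 - 4 = 0)
u = 784 (u = (1 + 27)² = 28² = 784)
F = 30 (F = (6 + 0)*5 = 6*5 = 30)
F*u - 72 = 30*784 - 72 = 23520 - 72 = 23448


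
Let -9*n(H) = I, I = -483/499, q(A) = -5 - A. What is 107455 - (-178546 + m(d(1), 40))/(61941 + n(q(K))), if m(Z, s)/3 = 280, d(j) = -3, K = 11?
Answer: 4982060474086/46362919 ≈ 1.0746e+5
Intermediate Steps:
m(Z, s) = 840 (m(Z, s) = 3*280 = 840)
I = -483/499 (I = -483*1/499 = -483/499 ≈ -0.96794)
n(H) = 161/1497 (n(H) = -⅑*(-483/499) = 161/1497)
107455 - (-178546 + m(d(1), 40))/(61941 + n(q(K))) = 107455 - (-178546 + 840)/(61941 + 161/1497) = 107455 - (-177706)/92725838/1497 = 107455 - (-177706)*1497/92725838 = 107455 - 1*(-133012941/46362919) = 107455 + 133012941/46362919 = 4982060474086/46362919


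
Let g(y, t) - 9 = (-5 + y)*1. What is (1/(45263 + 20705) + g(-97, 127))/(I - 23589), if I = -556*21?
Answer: 6135023/2326361520 ≈ 0.0026372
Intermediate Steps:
I = -11676
g(y, t) = 4 + y (g(y, t) = 9 + (-5 + y)*1 = 9 + (-5 + y) = 4 + y)
(1/(45263 + 20705) + g(-97, 127))/(I - 23589) = (1/(45263 + 20705) + (4 - 97))/(-11676 - 23589) = (1/65968 - 93)/(-35265) = (1/65968 - 93)*(-1/35265) = -6135023/65968*(-1/35265) = 6135023/2326361520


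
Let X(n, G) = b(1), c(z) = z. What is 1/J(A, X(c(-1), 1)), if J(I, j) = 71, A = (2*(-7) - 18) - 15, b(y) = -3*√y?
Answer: 1/71 ≈ 0.014085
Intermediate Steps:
X(n, G) = -3 (X(n, G) = -3*√1 = -3*1 = -3)
A = -47 (A = (-14 - 18) - 15 = -32 - 15 = -47)
1/J(A, X(c(-1), 1)) = 1/71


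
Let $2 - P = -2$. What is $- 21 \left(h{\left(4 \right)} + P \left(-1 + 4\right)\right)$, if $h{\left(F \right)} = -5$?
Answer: $-147$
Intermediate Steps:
$P = 4$ ($P = 2 - -2 = 2 + 2 = 4$)
$- 21 \left(h{\left(4 \right)} + P \left(-1 + 4\right)\right) = - 21 \left(-5 + 4 \left(-1 + 4\right)\right) = - 21 \left(-5 + 4 \cdot 3\right) = - 21 \left(-5 + 12\right) = \left(-21\right) 7 = -147$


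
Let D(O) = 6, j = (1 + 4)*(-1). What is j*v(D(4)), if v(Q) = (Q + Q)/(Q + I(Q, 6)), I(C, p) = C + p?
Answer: -10/3 ≈ -3.3333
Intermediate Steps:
j = -5 (j = 5*(-1) = -5)
v(Q) = 2*Q/(6 + 2*Q) (v(Q) = (Q + Q)/(Q + (Q + 6)) = (2*Q)/(Q + (6 + Q)) = (2*Q)/(6 + 2*Q) = 2*Q/(6 + 2*Q))
j*v(D(4)) = -30/(3 + 6) = -30/9 = -5*2/3 = -10/3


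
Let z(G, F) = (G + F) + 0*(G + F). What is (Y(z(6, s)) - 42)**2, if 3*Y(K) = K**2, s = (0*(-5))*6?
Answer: 900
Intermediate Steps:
s = 0 (s = 0*6 = 0)
z(G, F) = F + G (z(G, F) = (F + G) + 0*(F + G) = (F + G) + 0 = F + G)
Y(K) = K**2/3
(Y(z(6, s)) - 42)**2 = ((0 + 6)**2/3 - 42)**2 = ((1/3)*6**2 - 42)**2 = ((1/3)*36 - 42)**2 = (12 - 42)**2 = (-30)**2 = 900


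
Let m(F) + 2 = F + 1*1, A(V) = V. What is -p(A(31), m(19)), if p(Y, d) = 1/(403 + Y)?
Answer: -1/434 ≈ -0.0023041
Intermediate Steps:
m(F) = -1 + F (m(F) = -2 + (F + 1*1) = -2 + (F + 1) = -2 + (1 + F) = -1 + F)
-p(A(31), m(19)) = -1/(403 + 31) = -1/434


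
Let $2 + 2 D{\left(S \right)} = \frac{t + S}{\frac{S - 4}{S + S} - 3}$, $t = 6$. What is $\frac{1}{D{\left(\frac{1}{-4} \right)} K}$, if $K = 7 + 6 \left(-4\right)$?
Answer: $\frac{44}{357} \approx 0.12325$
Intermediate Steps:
$D{\left(S \right)} = -1 + \frac{6 + S}{2 \left(-3 + \frac{-4 + S}{2 S}\right)}$ ($D{\left(S \right)} = -1 + \frac{\left(6 + S\right) \frac{1}{\frac{S - 4}{S + S} - 3}}{2} = -1 + \frac{\left(6 + S\right) \frac{1}{\frac{-4 + S}{2 S} - 3}}{2} = -1 + \frac{\left(6 + S\right) \frac{1}{-3 + \frac{-4 + S}{2 S}}}{2} = -1 + \frac{\frac{1}{-3 + \frac{-4 + S}{2 S}} \left(6 + S\right)}{2} = -1 + \frac{6 + S}{2 \left(-3 + \frac{-4 + S}{2 S}\right)}$)
$K = -17$ ($K = 7 - 24 = -17$)
$\frac{1}{D{\left(\frac{1}{-4} \right)} K} = \frac{1}{\frac{-4 - \left(\frac{1}{-4}\right)^{2} - \frac{11}{-4}}{4 + \frac{5}{-4}} \left(-17\right)} = \frac{1}{\frac{-4 - \left(- \frac{1}{4}\right)^{2} - - \frac{11}{4}}{4 + 5 \left(- \frac{1}{4}\right)} \left(-17\right)} = \frac{1}{\frac{-4 - \frac{1}{16} + \frac{11}{4}}{4 - \frac{5}{4}} \left(-17\right)} = \frac{1}{\frac{-4 - \frac{1}{16} + \frac{11}{4}}{\frac{11}{4}} \left(-17\right)} = \frac{1}{\frac{4}{11} \left(- \frac{21}{16}\right) \left(-17\right)} = \frac{1}{\left(- \frac{21}{44}\right) \left(-17\right)} = \frac{1}{\frac{357}{44}} = \frac{44}{357}$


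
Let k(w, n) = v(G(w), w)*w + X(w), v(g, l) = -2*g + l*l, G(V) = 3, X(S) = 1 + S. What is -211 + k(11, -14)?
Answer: 1066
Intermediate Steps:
v(g, l) = l² - 2*g (v(g, l) = -2*g + l² = l² - 2*g)
k(w, n) = 1 + w + w*(-6 + w²) (k(w, n) = (w² - 2*3)*w + (1 + w) = (w² - 6)*w + (1 + w) = (-6 + w²)*w + (1 + w) = w*(-6 + w²) + (1 + w) = 1 + w + w*(-6 + w²))
-211 + k(11, -14) = -211 + (1 + 11³ - 5*11) = -211 + (1 + 1331 - 55) = -211 + 1277 = 1066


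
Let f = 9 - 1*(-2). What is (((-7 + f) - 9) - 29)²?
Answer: 1156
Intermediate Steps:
f = 11 (f = 9 + 2 = 11)
(((-7 + f) - 9) - 29)² = (((-7 + 11) - 9) - 29)² = ((4 - 9) - 29)² = (-5 - 29)² = (-34)² = 1156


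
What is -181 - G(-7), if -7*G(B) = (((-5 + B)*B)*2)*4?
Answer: -85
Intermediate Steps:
G(B) = -8*B*(-5 + B)/7 (G(B) = -((-5 + B)*B)*2*4/7 = -(B*(-5 + B))*2*4/7 = -2*B*(-5 + B)*4/7 = -8*B*(-5 + B)/7)
-181 - G(-7) = -181 - 8*(-7)*(5 - 1*(-7))/7 = -181 - 8*(-7)*(5 + 7)/7 = -181 - 8*(-7)*12/7 = -181 - 1*(-96) = -181 + 96 = -85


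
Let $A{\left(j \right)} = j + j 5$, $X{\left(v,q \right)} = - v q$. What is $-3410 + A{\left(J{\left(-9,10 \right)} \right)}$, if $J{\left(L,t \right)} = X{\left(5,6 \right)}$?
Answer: $-3590$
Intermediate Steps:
$X{\left(v,q \right)} = - q v$
$J{\left(L,t \right)} = -30$ ($J{\left(L,t \right)} = \left(-1\right) 6 \cdot 5 = -30$)
$A{\left(j \right)} = 6 j$ ($A{\left(j \right)} = j + 5 j = 6 j$)
$-3410 + A{\left(J{\left(-9,10 \right)} \right)} = -3410 + 6 \left(-30\right) = -3410 - 180 = -3590$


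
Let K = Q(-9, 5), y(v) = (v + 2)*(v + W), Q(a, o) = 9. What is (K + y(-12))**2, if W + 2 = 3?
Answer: 14161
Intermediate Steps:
W = 1 (W = -2 + 3 = 1)
y(v) = (1 + v)*(2 + v) (y(v) = (v + 2)*(v + 1) = (2 + v)*(1 + v) = (1 + v)*(2 + v))
K = 9
(K + y(-12))**2 = (9 + (2 + (-12)**2 + 3*(-12)))**2 = (9 + (2 + 144 - 36))**2 = (9 + 110)**2 = 119**2 = 14161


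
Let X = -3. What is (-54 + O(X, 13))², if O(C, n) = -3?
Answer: 3249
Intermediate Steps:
(-54 + O(X, 13))² = (-54 - 3)² = (-57)² = 3249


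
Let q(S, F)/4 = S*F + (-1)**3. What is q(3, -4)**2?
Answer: 2704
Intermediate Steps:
q(S, F) = -4 + 4*F*S (q(S, F) = 4*(S*F + (-1)**3) = 4*(F*S - 1) = 4*(-1 + F*S) = -4 + 4*F*S)
q(3, -4)**2 = (-4 + 4*(-4)*3)**2 = (-4 - 48)**2 = (-52)**2 = 2704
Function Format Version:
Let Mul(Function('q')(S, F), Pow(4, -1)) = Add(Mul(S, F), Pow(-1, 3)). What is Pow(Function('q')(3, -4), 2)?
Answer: 2704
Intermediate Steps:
Function('q')(S, F) = Add(-4, Mul(4, F, S)) (Function('q')(S, F) = Mul(4, Add(Mul(S, F), Pow(-1, 3))) = Mul(4, Add(Mul(F, S), -1)) = Mul(4, Add(-1, Mul(F, S))) = Add(-4, Mul(4, F, S)))
Pow(Function('q')(3, -4), 2) = Pow(Add(-4, Mul(4, -4, 3)), 2) = Pow(Add(-4, -48), 2) = Pow(-52, 2) = 2704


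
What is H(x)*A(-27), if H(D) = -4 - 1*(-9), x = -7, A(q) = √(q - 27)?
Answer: 15*I*√6 ≈ 36.742*I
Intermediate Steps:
A(q) = √(-27 + q)
H(D) = 5 (H(D) = -4 + 9 = 5)
H(x)*A(-27) = 5*√(-27 - 27) = 5*√(-54) = 5*(3*I*√6) = 15*I*√6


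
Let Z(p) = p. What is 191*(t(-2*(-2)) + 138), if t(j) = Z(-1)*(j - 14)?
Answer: 28268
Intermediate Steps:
t(j) = 14 - j (t(j) = -(j - 14) = -(-14 + j) = 14 - j)
191*(t(-2*(-2)) + 138) = 191*((14 - (-2)*(-2)) + 138) = 191*((14 - 1*4) + 138) = 191*((14 - 4) + 138) = 191*(10 + 138) = 191*148 = 28268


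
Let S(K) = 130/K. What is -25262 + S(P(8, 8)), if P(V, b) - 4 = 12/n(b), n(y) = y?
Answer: -277622/11 ≈ -25238.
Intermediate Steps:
P(V, b) = 4 + 12/b
-25262 + S(P(8, 8)) = -25262 + 130/(4 + 12/8) = -25262 + 130/(4 + 12*(⅛)) = -25262 + 130/(4 + 3/2) = -25262 + 130/(11/2) = -25262 + 130*(2/11) = -25262 + 260/11 = -277622/11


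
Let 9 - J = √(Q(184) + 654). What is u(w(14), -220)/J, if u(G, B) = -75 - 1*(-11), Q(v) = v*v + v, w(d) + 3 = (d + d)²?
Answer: 576/34613 + 64*√34694/34613 ≈ 0.36104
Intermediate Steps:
w(d) = -3 + 4*d² (w(d) = -3 + (d + d)² = -3 + (2*d)² = -3 + 4*d²)
Q(v) = v + v² (Q(v) = v² + v = v + v²)
J = 9 - √34694 (J = 9 - √(184*(1 + 184) + 654) = 9 - √(184*185 + 654) = 9 - √(34040 + 654) = 9 - √34694 ≈ -177.26)
u(G, B) = -64 (u(G, B) = -75 + 11 = -64)
u(w(14), -220)/J = -64/(9 - √34694)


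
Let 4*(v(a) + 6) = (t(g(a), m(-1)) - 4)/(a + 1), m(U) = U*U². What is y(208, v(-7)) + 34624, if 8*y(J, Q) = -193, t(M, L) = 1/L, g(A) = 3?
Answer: 276799/8 ≈ 34600.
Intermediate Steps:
m(U) = U³
v(a) = -6 - 5/(4*(1 + a)) (v(a) = -6 + ((1/((-1)³) - 4)/(a + 1))/4 = -6 + ((1/(-1) - 4)/(1 + a))/4 = -6 + ((-1 - 4)/(1 + a))/4 = -6 + (-5/(1 + a))/4 = -6 - 5/(4*(1 + a)))
y(J, Q) = -193/8 (y(J, Q) = (⅛)*(-193) = -193/8)
y(208, v(-7)) + 34624 = -193/8 + 34624 = 276799/8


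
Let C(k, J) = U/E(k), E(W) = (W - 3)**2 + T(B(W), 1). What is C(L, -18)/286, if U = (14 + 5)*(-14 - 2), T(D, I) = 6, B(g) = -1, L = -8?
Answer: -152/18161 ≈ -0.0083696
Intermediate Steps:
E(W) = 6 + (-3 + W)**2 (E(W) = (W - 3)**2 + 6 = (-3 + W)**2 + 6 = 6 + (-3 + W)**2)
U = -304 (U = 19*(-16) = -304)
C(k, J) = -304/(6 + (-3 + k)**2)
C(L, -18)/286 = -304/(6 + (-3 - 8)**2)/286 = -304/(6 + (-11)**2)*(1/286) = -304/(6 + 121)*(1/286) = -304/127*(1/286) = -304*1/127*(1/286) = -304/127*1/286 = -152/18161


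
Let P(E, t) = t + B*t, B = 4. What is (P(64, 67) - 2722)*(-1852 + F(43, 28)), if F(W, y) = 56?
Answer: 4287052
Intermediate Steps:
P(E, t) = 5*t (P(E, t) = t + 4*t = 5*t)
(P(64, 67) - 2722)*(-1852 + F(43, 28)) = (5*67 - 2722)*(-1852 + 56) = (335 - 2722)*(-1796) = -2387*(-1796) = 4287052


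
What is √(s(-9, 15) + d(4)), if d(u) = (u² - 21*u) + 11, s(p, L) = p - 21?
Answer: I*√87 ≈ 9.3274*I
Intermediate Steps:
s(p, L) = -21 + p
d(u) = 11 + u² - 21*u
√(s(-9, 15) + d(4)) = √((-21 - 9) + (11 + 4² - 21*4)) = √(-30 + (11 + 16 - 84)) = √(-30 - 57) = √(-87) = I*√87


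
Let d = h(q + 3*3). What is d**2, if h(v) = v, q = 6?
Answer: 225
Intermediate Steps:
d = 15 (d = 6 + 3*3 = 6 + 9 = 15)
d**2 = 15**2 = 225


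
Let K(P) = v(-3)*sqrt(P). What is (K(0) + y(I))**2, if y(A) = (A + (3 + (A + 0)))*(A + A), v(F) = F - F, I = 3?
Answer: 2916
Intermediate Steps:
v(F) = 0
K(P) = 0 (K(P) = 0*sqrt(P) = 0)
y(A) = 2*A*(3 + 2*A) (y(A) = (A + (3 + A))*(2*A) = (3 + 2*A)*(2*A) = 2*A*(3 + 2*A))
(K(0) + y(I))**2 = (0 + 2*3*(3 + 2*3))**2 = (0 + 2*3*(3 + 6))**2 = (0 + 2*3*9)**2 = (0 + 54)**2 = 54**2 = 2916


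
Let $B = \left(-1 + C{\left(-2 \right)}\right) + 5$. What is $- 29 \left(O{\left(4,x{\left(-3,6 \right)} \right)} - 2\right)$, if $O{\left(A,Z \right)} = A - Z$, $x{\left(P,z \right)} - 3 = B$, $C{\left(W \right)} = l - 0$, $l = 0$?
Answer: $145$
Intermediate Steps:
$C{\left(W \right)} = 0$ ($C{\left(W \right)} = 0 - 0 = 0 + 0 = 0$)
$B = 4$ ($B = \left(-1 + 0\right) + 5 = -1 + 5 = 4$)
$x{\left(P,z \right)} = 7$ ($x{\left(P,z \right)} = 3 + 4 = 7$)
$- 29 \left(O{\left(4,x{\left(-3,6 \right)} \right)} - 2\right) = - 29 \left(\left(4 - 7\right) - 2\right) = - 29 \left(-3 - 2\right) = \left(-29\right) \left(-5\right) = 145$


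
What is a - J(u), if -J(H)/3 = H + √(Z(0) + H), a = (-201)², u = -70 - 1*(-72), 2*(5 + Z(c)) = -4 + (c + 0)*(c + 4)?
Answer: 40407 + 3*I*√5 ≈ 40407.0 + 6.7082*I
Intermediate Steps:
Z(c) = -7 + c*(4 + c)/2 (Z(c) = -5 + (-4 + (c + 0)*(c + 4))/2 = -5 + (-4 + c*(4 + c))/2 = -5 + (-2 + c*(4 + c)/2) = -7 + c*(4 + c)/2)
u = 2 (u = -70 + 72 = 2)
a = 40401
J(H) = -3*H - 3*√(-7 + H) (J(H) = -3*(H + √((-7 + (½)*0² + 2*0) + H)) = -3*(H + √((-7 + (½)*0 + 0) + H)) = -3*(H + √((-7 + 0 + 0) + H)) = -3*(H + √(-7 + H)) = -3*H - 3*√(-7 + H))
a - J(u) = 40401 - (-3*2 - 3*√(-7 + 2)) = 40401 - (-6 - 3*I*√5) = 40401 + (6 + 3*I*√5) = 40407 + 3*I*√5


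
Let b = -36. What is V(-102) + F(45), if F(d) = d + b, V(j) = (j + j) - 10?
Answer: -205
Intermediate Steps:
V(j) = -10 + 2*j (V(j) = 2*j - 10 = -10 + 2*j)
F(d) = -36 + d (F(d) = d - 36 = -36 + d)
V(-102) + F(45) = (-10 + 2*(-102)) + (-36 + 45) = (-10 - 204) + 9 = -214 + 9 = -205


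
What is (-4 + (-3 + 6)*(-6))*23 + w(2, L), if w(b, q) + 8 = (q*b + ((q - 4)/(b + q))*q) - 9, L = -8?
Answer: -555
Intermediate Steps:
w(b, q) = -17 + b*q + q*(-4 + q)/(b + q) (w(b, q) = -8 + ((q*b + ((q - 4)/(b + q))*q) - 9) = -8 + ((b*q + ((-4 + q)/(b + q))*q) - 9) = -8 + ((b*q + q*(-4 + q)/(b + q)) - 9) = -8 + (-9 + b*q + q*(-4 + q)/(b + q)) = -17 + b*q + q*(-4 + q)/(b + q))
(-4 + (-3 + 6)*(-6))*23 + w(2, L) = (-4 + (-3 + 6)*(-6))*23 + ((-8)**2 - 21*(-8) - 17*2 + 2*(-8)**2 - 8*2**2)/(2 - 8) = (-4 + 3*(-6))*23 + (64 + 168 - 34 + 2*64 - 8*4)/(-6) = (-4 - 18)*23 - (64 + 168 - 34 + 128 - 32)/6 = -22*23 - 1/6*294 = -506 - 49 = -555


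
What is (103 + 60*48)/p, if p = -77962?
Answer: -2983/77962 ≈ -0.038262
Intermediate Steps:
(103 + 60*48)/p = (103 + 60*48)/(-77962) = (103 + 2880)*(-1/77962) = 2983*(-1/77962) = -2983/77962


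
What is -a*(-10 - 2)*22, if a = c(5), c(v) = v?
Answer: 1320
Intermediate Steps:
a = 5
-a*(-10 - 2)*22 = -5*(-10 - 2)*22 = -5*(-12)*22 = -(-60)*22 = -1*(-1320) = 1320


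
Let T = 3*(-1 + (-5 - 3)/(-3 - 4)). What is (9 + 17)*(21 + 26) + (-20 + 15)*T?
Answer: 8539/7 ≈ 1219.9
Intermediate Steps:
T = 3/7 (T = 3*(-1 - 8/(-7)) = 3*(-1 - 8*(-1/7)) = 3*(-1 + 8/7) = 3*(1/7) = 3/7 ≈ 0.42857)
(9 + 17)*(21 + 26) + (-20 + 15)*T = (9 + 17)*(21 + 26) + (-20 + 15)*(3/7) = 26*47 - 5*3/7 = 1222 - 15/7 = 8539/7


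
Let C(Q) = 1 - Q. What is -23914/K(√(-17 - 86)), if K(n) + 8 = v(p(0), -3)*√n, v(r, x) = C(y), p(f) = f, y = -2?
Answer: 23914/(8 - 3*(-103)^(¼)) ≈ 629.11 + 3423.0*I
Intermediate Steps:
v(r, x) = 3 (v(r, x) = 1 - 1*(-2) = 1 + 2 = 3)
K(n) = -8 + 3*√n
-23914/K(√(-17 - 86)) = -23914/(-8 + 3*√(√(-17 - 86))) = -23914/(-8 + 3*√(√(-103))) = -23914/(-8 + 3*√(I*√103)) = -23914/(-8 + 3*(103^(¼)*√I)) = -23914/(-8 + 3*103^(¼)*√I)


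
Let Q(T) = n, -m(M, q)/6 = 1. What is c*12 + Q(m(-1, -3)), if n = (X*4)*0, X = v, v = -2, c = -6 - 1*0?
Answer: -72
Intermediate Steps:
c = -6 (c = -6 + 0 = -6)
m(M, q) = -6 (m(M, q) = -6*1 = -6)
X = -2
n = 0 (n = -2*4*0 = -8*0 = 0)
Q(T) = 0
c*12 + Q(m(-1, -3)) = -6*12 + 0 = -72 + 0 = -72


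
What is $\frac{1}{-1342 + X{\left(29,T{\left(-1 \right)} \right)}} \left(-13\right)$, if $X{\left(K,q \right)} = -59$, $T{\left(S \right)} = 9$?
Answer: $\frac{13}{1401} \approx 0.0092791$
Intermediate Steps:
$\frac{1}{-1342 + X{\left(29,T{\left(-1 \right)} \right)}} \left(-13\right) = \frac{1}{-1342 - 59} \left(-13\right) = \frac{1}{-1401} \left(-13\right) = \left(- \frac{1}{1401}\right) \left(-13\right) = \frac{13}{1401}$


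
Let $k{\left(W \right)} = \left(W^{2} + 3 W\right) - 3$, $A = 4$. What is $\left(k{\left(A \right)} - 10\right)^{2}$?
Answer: $225$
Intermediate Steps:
$k{\left(W \right)} = -3 + W^{2} + 3 W$
$\left(k{\left(A \right)} - 10\right)^{2} = \left(\left(-3 + 4^{2} + 3 \cdot 4\right) - 10\right)^{2} = \left(\left(-3 + 16 + 12\right) - 10\right)^{2} = \left(25 - 10\right)^{2} = 15^{2} = 225$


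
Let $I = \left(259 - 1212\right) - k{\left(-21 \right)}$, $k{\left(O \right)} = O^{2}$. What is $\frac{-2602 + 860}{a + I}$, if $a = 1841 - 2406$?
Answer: $\frac{1742}{1959} \approx 0.88923$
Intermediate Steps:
$a = -565$
$I = -1394$ ($I = \left(259 - 1212\right) - \left(-21\right)^{2} = -953 - 441 = -1394$)
$\frac{-2602 + 860}{a + I} = \frac{-2602 + 860}{-565 - 1394} = - \frac{1742}{-1959} = \left(-1742\right) \left(- \frac{1}{1959}\right) = \frac{1742}{1959}$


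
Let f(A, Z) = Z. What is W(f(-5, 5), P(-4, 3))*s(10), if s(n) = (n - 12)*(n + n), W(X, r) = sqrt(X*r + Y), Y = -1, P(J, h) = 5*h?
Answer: -40*sqrt(74) ≈ -344.09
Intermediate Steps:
W(X, r) = sqrt(-1 + X*r) (W(X, r) = sqrt(X*r - 1) = sqrt(-1 + X*r))
s(n) = 2*n*(-12 + n) (s(n) = (-12 + n)*(2*n) = 2*n*(-12 + n))
W(f(-5, 5), P(-4, 3))*s(10) = sqrt(-1 + 5*(5*3))*(2*10*(-12 + 10)) = sqrt(-1 + 5*15)*(2*10*(-2)) = sqrt(-1 + 75)*(-40) = sqrt(74)*(-40) = -40*sqrt(74)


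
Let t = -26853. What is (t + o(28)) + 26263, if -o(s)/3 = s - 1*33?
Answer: -575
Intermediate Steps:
o(s) = 99 - 3*s (o(s) = -3*(s - 1*33) = -3*(s - 33) = -3*(-33 + s) = 99 - 3*s)
(t + o(28)) + 26263 = (-26853 + (99 - 3*28)) + 26263 = (-26853 + (99 - 84)) + 26263 = (-26853 + 15) + 26263 = -26838 + 26263 = -575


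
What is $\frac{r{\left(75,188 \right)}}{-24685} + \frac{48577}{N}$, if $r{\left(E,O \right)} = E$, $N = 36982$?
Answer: $\frac{239269919}{182580134} \approx 1.3105$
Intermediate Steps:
$\frac{r{\left(75,188 \right)}}{-24685} + \frac{48577}{N} = \frac{75}{-24685} + \frac{48577}{36982} = 75 \left(- \frac{1}{24685}\right) + 48577 \cdot \frac{1}{36982} = - \frac{15}{4937} + \frac{48577}{36982} = \frac{239269919}{182580134}$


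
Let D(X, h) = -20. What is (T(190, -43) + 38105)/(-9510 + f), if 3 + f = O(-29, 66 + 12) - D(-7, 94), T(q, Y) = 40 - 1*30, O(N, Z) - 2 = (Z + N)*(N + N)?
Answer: -12705/4111 ≈ -3.0905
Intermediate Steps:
O(N, Z) = 2 + 2*N*(N + Z) (O(N, Z) = 2 + (Z + N)*(N + N) = 2 + (N + Z)*(2*N) = 2 + 2*N*(N + Z))
T(q, Y) = 10 (T(q, Y) = 40 - 30 = 10)
f = -2823 (f = -3 + ((2 + 2*(-29)**2 + 2*(-29)*(66 + 12)) - 1*(-20)) = -3 + ((2 + 2*841 + 2*(-29)*78) + 20) = -3 + ((2 + 1682 - 4524) + 20) = -3 + (-2840 + 20) = -3 - 2820 = -2823)
(T(190, -43) + 38105)/(-9510 + f) = (10 + 38105)/(-9510 - 2823) = 38115/(-12333) = 38115*(-1/12333) = -12705/4111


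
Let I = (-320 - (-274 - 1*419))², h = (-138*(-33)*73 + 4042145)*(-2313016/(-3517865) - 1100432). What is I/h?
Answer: -489437039585/16934765165147373768 ≈ -2.8901e-8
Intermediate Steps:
h = -16934765165147373768/3517865 (h = (4554*73 + 4042145)*(-2313016*(-1/3517865) - 1100432) = (332442 + 4042145)*(2313016/3517865 - 1100432) = 4374587*(-3871168904664/3517865) = -16934765165147373768/3517865 ≈ -4.8139e+12)
I = 139129 (I = (-320 - (-274 - 419))² = (-320 - 1*(-693))² = (-320 + 693)² = 373² = 139129)
I/h = 139129/(-16934765165147373768/3517865) = 139129*(-3517865/16934765165147373768) = -489437039585/16934765165147373768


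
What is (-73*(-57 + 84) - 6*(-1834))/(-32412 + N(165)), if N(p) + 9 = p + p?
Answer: -3011/10697 ≈ -0.28148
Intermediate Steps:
N(p) = -9 + 2*p (N(p) = -9 + (p + p) = -9 + 2*p)
(-73*(-57 + 84) - 6*(-1834))/(-32412 + N(165)) = (-73*(-57 + 84) - 6*(-1834))/(-32412 + (-9 + 2*165)) = (-73*27 + 11004)/(-32412 + (-9 + 330)) = (-1971 + 11004)/(-32412 + 321) = 9033/(-32091) = 9033*(-1/32091) = -3011/10697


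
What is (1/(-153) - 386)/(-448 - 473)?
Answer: 59059/140913 ≈ 0.41912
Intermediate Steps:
(1/(-153) - 386)/(-448 - 473) = (-1/153 - 386)/(-921) = -59059/153*(-1/921) = 59059/140913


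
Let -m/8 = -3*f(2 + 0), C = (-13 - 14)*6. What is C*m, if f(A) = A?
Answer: -7776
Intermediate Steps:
C = -162 (C = -27*6 = -162)
m = 48 (m = -(-24)*(2 + 0) = -(-24)*2 = -8*(-6) = 48)
C*m = -162*48 = -7776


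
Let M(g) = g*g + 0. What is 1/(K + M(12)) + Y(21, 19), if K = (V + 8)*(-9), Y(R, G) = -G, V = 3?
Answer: -854/45 ≈ -18.978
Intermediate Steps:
M(g) = g² (M(g) = g² + 0 = g²)
K = -99 (K = (3 + 8)*(-9) = 11*(-9) = -99)
1/(K + M(12)) + Y(21, 19) = 1/(-99 + 12²) - 1*19 = 1/(-99 + 144) - 19 = 1/45 - 19 = -854/45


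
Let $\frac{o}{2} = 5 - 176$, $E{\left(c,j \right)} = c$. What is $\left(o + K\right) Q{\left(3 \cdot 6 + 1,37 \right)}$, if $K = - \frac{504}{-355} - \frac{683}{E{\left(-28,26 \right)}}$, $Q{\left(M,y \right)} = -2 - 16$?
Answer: $\frac{28286127}{4970} \approx 5691.4$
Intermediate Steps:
$Q{\left(M,y \right)} = -18$ ($Q{\left(M,y \right)} = -2 - 16 = -18$)
$o = -342$ ($o = 2 \left(5 - 176\right) = 2 \left(-171\right) = -342$)
$K = \frac{256577}{9940}$ ($K = - \frac{504}{-355} - \frac{683}{-28} = \left(-504\right) \left(- \frac{1}{355}\right) - - \frac{683}{28} = \frac{504}{355} + \frac{683}{28} = \frac{256577}{9940} \approx 25.813$)
$\left(o + K\right) Q{\left(3 \cdot 6 + 1,37 \right)} = \left(-342 + \frac{256577}{9940}\right) \left(-18\right) = \left(- \frac{3142903}{9940}\right) \left(-18\right) = \frac{28286127}{4970}$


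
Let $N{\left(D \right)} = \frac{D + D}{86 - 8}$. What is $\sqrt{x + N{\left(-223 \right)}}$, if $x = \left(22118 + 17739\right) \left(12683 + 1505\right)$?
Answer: $\frac{\sqrt{860111978739}}{39} \approx 23780.0$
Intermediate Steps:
$x = 565491116$ ($x = 39857 \cdot 14188 = 565491116$)
$N{\left(D \right)} = \frac{D}{39}$ ($N{\left(D \right)} = \frac{2 D}{78} = 2 D \frac{1}{78} = \frac{D}{39}$)
$\sqrt{x + N{\left(-223 \right)}} = \sqrt{565491116 + \frac{1}{39} \left(-223\right)} = \sqrt{565491116 - \frac{223}{39}} = \sqrt{\frac{22054153301}{39}} = \frac{\sqrt{860111978739}}{39}$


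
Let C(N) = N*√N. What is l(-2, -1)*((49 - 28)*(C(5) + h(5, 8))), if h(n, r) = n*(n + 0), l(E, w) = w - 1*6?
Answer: -3675 - 735*√5 ≈ -5318.5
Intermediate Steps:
C(N) = N^(3/2)
l(E, w) = -6 + w (l(E, w) = w - 6 = -6 + w)
h(n, r) = n² (h(n, r) = n*n = n²)
l(-2, -1)*((49 - 28)*(C(5) + h(5, 8))) = (-6 - 1)*((49 - 28)*(5^(3/2) + 5²)) = -147*(5*√5 + 25) = -147*(25 + 5*√5) = -7*(525 + 105*√5) = -3675 - 735*√5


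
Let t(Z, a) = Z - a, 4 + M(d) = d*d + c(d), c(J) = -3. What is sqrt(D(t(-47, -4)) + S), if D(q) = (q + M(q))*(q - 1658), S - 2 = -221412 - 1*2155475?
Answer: 2*I*sqrt(1359246) ≈ 2331.7*I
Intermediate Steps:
M(d) = -7 + d**2 (M(d) = -4 + (d*d - 3) = -4 + (d**2 - 3) = -4 + (-3 + d**2) = -7 + d**2)
S = -2376885 (S = 2 + (-221412 - 1*2155475) = 2 + (-221412 - 2155475) = 2 - 2376887 = -2376885)
D(q) = (-1658 + q)*(-7 + q + q**2) (D(q) = (q + (-7 + q**2))*(q - 1658) = (-7 + q + q**2)*(-1658 + q) = (-1658 + q)*(-7 + q + q**2))
sqrt(D(t(-47, -4)) + S) = sqrt((11606 + (-47 - 1*(-4))**3 - 1665*(-47 - 1*(-4)) - 1657*(-47 - 1*(-4))**2) - 2376885) = sqrt((11606 + (-47 + 4)**3 - 1665*(-47 + 4) - 1657*(-47 + 4)**2) - 2376885) = sqrt((11606 + (-43)**3 - 1665*(-43) - 1657*(-43)**2) - 2376885) = sqrt((11606 - 79507 + 71595 - 1657*1849) - 2376885) = sqrt((11606 - 79507 + 71595 - 3063793) - 2376885) = sqrt(-3060099 - 2376885) = sqrt(-5436984) = 2*I*sqrt(1359246)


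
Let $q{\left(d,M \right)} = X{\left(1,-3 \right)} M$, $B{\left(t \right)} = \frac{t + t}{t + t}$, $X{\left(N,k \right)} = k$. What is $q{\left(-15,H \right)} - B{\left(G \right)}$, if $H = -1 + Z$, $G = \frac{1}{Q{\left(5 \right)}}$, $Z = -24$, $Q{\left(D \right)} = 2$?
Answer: $74$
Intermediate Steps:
$G = \frac{1}{2} \approx 0.5$
$B{\left(t \right)} = 1$ ($B{\left(t \right)} = \frac{2 t}{2 t} = 2 t \frac{1}{2 t} = 1$)
$H = -25$ ($H = -1 - 24 = -25$)
$q{\left(d,M \right)} = - 3 M$
$q{\left(-15,H \right)} - B{\left(G \right)} = \left(-3\right) \left(-25\right) - 1 = 75 - 1 = 74$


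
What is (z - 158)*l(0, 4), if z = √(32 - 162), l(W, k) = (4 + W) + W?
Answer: -632 + 4*I*√130 ≈ -632.0 + 45.607*I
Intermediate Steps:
l(W, k) = 4 + 2*W
z = I*√130 (z = √(-130) = I*√130 ≈ 11.402*I)
(z - 158)*l(0, 4) = (I*√130 - 158)*(4 + 2*0) = (-158 + I*√130)*(4 + 0) = (-158 + I*√130)*4 = -632 + 4*I*√130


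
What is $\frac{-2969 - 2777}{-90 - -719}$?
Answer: $- \frac{338}{37} \approx -9.1351$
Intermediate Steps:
$\frac{-2969 - 2777}{-90 - -719} = - \frac{5746}{-90 + \left(-31 + 750\right)} = - \frac{5746}{-90 + 719} = - \frac{5746}{629} = \left(-5746\right) \frac{1}{629} = - \frac{338}{37}$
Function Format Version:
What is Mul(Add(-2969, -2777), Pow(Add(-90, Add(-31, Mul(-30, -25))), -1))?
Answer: Rational(-338, 37) ≈ -9.1351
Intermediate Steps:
Mul(Add(-2969, -2777), Pow(Add(-90, Add(-31, Mul(-30, -25))), -1)) = Mul(-5746, Pow(Add(-90, Add(-31, 750)), -1)) = Mul(-5746, Pow(Add(-90, 719), -1)) = Mul(-5746, Pow(629, -1)) = Mul(-5746, Rational(1, 629)) = Rational(-338, 37)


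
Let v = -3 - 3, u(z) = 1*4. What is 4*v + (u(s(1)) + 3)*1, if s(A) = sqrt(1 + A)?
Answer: -17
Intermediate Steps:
u(z) = 4
v = -6
4*v + (u(s(1)) + 3)*1 = 4*(-6) + (4 + 3)*1 = -24 + 7*1 = -24 + 7 = -17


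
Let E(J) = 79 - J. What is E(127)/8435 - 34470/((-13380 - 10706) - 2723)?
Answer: 289467618/226133915 ≈ 1.2801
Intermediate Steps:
E(127)/8435 - 34470/((-13380 - 10706) - 2723) = (79 - 1*127)/8435 - 34470/((-13380 - 10706) - 2723) = (79 - 127)*(1/8435) - 34470/(-24086 - 2723) = -48*1/8435 - 34470/(-26809) = -48/8435 - 34470*(-1/26809) = -48/8435 + 34470/26809 = 289467618/226133915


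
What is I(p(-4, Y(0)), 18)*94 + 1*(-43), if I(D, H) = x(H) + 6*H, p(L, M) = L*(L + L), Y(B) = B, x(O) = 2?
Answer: 10297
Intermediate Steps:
p(L, M) = 2*L² (p(L, M) = L*(2*L) = 2*L²)
I(D, H) = 2 + 6*H
I(p(-4, Y(0)), 18)*94 + 1*(-43) = (2 + 6*18)*94 + 1*(-43) = (2 + 108)*94 - 43 = 110*94 - 43 = 10340 - 43 = 10297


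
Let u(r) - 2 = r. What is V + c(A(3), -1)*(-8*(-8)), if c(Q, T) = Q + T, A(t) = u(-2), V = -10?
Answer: -74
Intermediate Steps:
u(r) = 2 + r
A(t) = 0 (A(t) = 2 - 2 = 0)
V + c(A(3), -1)*(-8*(-8)) = -10 + (0 - 1)*(-8*(-8)) = -10 - 1*64 = -10 - 64 = -74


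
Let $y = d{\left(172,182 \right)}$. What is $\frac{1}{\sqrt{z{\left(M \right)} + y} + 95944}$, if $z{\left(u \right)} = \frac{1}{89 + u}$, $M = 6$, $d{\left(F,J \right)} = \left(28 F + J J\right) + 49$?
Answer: $\frac{2278670}{218623812241} - \frac{\sqrt{85712705}}{437247624482} \approx 1.0402 \cdot 10^{-5}$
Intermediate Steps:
$d{\left(F,J \right)} = 49 + J^{2} + 28 F$ ($d{\left(F,J \right)} = \left(28 F + J^{2}\right) + 49 = \left(J^{2} + 28 F\right) + 49 = 49 + J^{2} + 28 F$)
$y = 37989$ ($y = 49 + 182^{2} + 28 \cdot 172 = 49 + 33124 + 4816 = 37989$)
$\frac{1}{\sqrt{z{\left(M \right)} + y} + 95944} = \frac{1}{\sqrt{\frac{1}{89 + 6} + 37989} + 95944} = \frac{1}{\sqrt{\frac{1}{95} + 37989} + 95944} = \frac{1}{\sqrt{\frac{3608956}{95}} + 95944} = \frac{1}{\frac{2 \sqrt{85712705}}{95} + 95944} = \frac{1}{95944 + \frac{2 \sqrt{85712705}}{95}}$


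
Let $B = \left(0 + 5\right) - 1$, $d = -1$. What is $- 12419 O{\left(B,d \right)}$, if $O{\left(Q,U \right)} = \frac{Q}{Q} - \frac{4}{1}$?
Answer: $37257$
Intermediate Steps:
$B = 4$ ($B = 5 - 1 = 4$)
$O{\left(Q,U \right)} = -3$ ($O{\left(Q,U \right)} = 1 - 4 = -3$)
$- 12419 O{\left(B,d \right)} = \left(-12419\right) \left(-3\right) = 37257$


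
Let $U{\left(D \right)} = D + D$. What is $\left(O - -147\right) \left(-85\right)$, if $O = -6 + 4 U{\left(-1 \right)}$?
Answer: $-11305$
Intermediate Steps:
$U{\left(D \right)} = 2 D$
$O = -14$ ($O = -6 + 4 \cdot 2 \left(-1\right) = -6 + 4 \left(-2\right) = -6 - 8 = -14$)
$\left(O - -147\right) \left(-85\right) = \left(-14 - -147\right) \left(-85\right) = \left(-14 + 147\right) \left(-85\right) = 133 \left(-85\right) = -11305$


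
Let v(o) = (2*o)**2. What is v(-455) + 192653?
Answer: 1020753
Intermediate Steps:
v(o) = 4*o**2
v(-455) + 192653 = 4*(-455)**2 + 192653 = 4*207025 + 192653 = 828100 + 192653 = 1020753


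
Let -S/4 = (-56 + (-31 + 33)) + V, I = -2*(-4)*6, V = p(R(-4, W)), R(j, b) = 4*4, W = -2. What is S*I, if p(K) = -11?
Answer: 12480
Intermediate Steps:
R(j, b) = 16
V = -11
I = 48 (I = 8*6 = 48)
S = 260 (S = -4*((-56 + (-31 + 33)) - 11) = -4*((-56 + 2) - 11) = -4*(-54 - 11) = -4*(-65) = 260)
S*I = 260*48 = 12480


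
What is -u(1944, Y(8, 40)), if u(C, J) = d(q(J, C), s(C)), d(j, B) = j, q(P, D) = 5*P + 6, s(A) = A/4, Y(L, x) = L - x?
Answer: 154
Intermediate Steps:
s(A) = A/4 (s(A) = A*(¼) = A/4)
q(P, D) = 6 + 5*P
u(C, J) = 6 + 5*J
-u(1944, Y(8, 40)) = -(6 + 5*(8 - 1*40)) = -(6 + 5*(8 - 40)) = -(6 + 5*(-32)) = -(6 - 160) = -1*(-154) = 154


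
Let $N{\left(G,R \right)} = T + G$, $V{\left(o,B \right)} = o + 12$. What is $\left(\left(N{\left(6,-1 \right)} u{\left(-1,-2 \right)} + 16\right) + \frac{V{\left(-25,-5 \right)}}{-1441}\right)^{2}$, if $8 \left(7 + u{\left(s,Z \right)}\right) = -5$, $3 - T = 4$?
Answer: $\frac{65001032209}{132894784} \approx 489.12$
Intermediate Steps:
$T = -1$ ($T = 3 - 4 = -1$)
$V{\left(o,B \right)} = 12 + o$
$u{\left(s,Z \right)} = - \frac{61}{8}$ ($u{\left(s,Z \right)} = -7 + \frac{1}{8} \left(-5\right) = -7 - \frac{5}{8} = - \frac{61}{8}$)
$N{\left(G,R \right)} = -1 + G$
$\left(\left(N{\left(6,-1 \right)} u{\left(-1,-2 \right)} + 16\right) + \frac{V{\left(-25,-5 \right)}}{-1441}\right)^{2} = \left(\left(\left(-1 + 6\right) \left(- \frac{61}{8}\right) + 16\right) + \frac{12 - 25}{-1441}\right)^{2} = \left(\left(5 \left(- \frac{61}{8}\right) + 16\right) - - \frac{13}{1441}\right)^{2} = \left(\left(- \frac{305}{8} + 16\right) + \frac{13}{1441}\right)^{2} = \left(- \frac{177}{8} + \frac{13}{1441}\right)^{2} = \left(- \frac{254953}{11528}\right)^{2} = \frac{65001032209}{132894784}$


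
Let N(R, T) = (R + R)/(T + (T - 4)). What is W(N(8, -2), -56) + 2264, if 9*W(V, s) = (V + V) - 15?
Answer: 20357/9 ≈ 2261.9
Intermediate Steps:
N(R, T) = 2*R/(-4 + 2*T) (N(R, T) = (2*R)/(T + (-4 + T)) = (2*R)/(-4 + 2*T) = 2*R/(-4 + 2*T))
W(V, s) = -5/3 + 2*V/9 (W(V, s) = ((V + V) - 15)/9 = (2*V - 15)/9 = (-15 + 2*V)/9 = -5/3 + 2*V/9)
W(N(8, -2), -56) + 2264 = (-5/3 + 2*(8/(-2 - 2))/9) + 2264 = (-5/3 + 2*(8/(-4))/9) + 2264 = (-5/3 + 2*(8*(-1/4))/9) + 2264 = (-5/3 + (2/9)*(-2)) + 2264 = (-5/3 - 4/9) + 2264 = -19/9 + 2264 = 20357/9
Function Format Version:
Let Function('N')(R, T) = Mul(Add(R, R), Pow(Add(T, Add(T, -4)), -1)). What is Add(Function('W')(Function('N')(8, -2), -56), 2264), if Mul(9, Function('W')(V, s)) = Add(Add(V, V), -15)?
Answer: Rational(20357, 9) ≈ 2261.9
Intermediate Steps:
Function('N')(R, T) = Mul(2, R, Pow(Add(-4, Mul(2, T)), -1)) (Function('N')(R, T) = Mul(Mul(2, R), Pow(Add(T, Add(-4, T)), -1)) = Mul(Mul(2, R), Pow(Add(-4, Mul(2, T)), -1)) = Mul(2, R, Pow(Add(-4, Mul(2, T)), -1)))
Function('W')(V, s) = Add(Rational(-5, 3), Mul(Rational(2, 9), V)) (Function('W')(V, s) = Mul(Rational(1, 9), Add(Add(V, V), -15)) = Mul(Rational(1, 9), Add(Mul(2, V), -15)) = Mul(Rational(1, 9), Add(-15, Mul(2, V))) = Add(Rational(-5, 3), Mul(Rational(2, 9), V)))
Add(Function('W')(Function('N')(8, -2), -56), 2264) = Add(Add(Rational(-5, 3), Mul(Rational(2, 9), Mul(8, Pow(Add(-2, -2), -1)))), 2264) = Add(Add(Rational(-5, 3), Mul(Rational(2, 9), Mul(8, Pow(-4, -1)))), 2264) = Add(Add(Rational(-5, 3), Mul(Rational(2, 9), Mul(8, Rational(-1, 4)))), 2264) = Add(Add(Rational(-5, 3), Mul(Rational(2, 9), -2)), 2264) = Add(Add(Rational(-5, 3), Rational(-4, 9)), 2264) = Add(Rational(-19, 9), 2264) = Rational(20357, 9)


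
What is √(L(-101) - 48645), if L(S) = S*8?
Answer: I*√49453 ≈ 222.38*I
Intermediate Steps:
L(S) = 8*S
√(L(-101) - 48645) = √(8*(-101) - 48645) = √(-808 - 48645) = √(-49453) = I*√49453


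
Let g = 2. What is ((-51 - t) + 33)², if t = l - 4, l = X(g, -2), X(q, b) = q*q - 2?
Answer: 256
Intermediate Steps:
X(q, b) = -2 + q² (X(q, b) = q² - 2 = -2 + q²)
l = 2 (l = -2 + 2² = -2 + 4 = 2)
t = -2 (t = 2 - 4 = -2)
((-51 - t) + 33)² = ((-51 - 1*(-2)) + 33)² = ((-51 + 2) + 33)² = (-49 + 33)² = (-16)² = 256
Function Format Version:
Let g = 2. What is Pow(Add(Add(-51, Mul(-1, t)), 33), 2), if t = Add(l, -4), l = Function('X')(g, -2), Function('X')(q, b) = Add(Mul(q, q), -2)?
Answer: 256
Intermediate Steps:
Function('X')(q, b) = Add(-2, Pow(q, 2)) (Function('X')(q, b) = Add(Pow(q, 2), -2) = Add(-2, Pow(q, 2)))
l = 2 (l = Add(-2, Pow(2, 2)) = Add(-2, 4) = 2)
t = -2 (t = Add(2, -4) = -2)
Pow(Add(Add(-51, Mul(-1, t)), 33), 2) = Pow(Add(Add(-51, Mul(-1, -2)), 33), 2) = Pow(Add(Add(-51, 2), 33), 2) = Pow(Add(-49, 33), 2) = Pow(-16, 2) = 256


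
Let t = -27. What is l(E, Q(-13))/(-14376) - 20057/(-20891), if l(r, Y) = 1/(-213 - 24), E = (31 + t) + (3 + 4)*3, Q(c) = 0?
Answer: 68336466275/71177976792 ≈ 0.96008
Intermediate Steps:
E = 25 (E = (31 - 27) + (3 + 4)*3 = 4 + 7*3 = 4 + 21 = 25)
l(r, Y) = -1/237 (l(r, Y) = 1/(-237) = -1/237)
l(E, Q(-13))/(-14376) - 20057/(-20891) = -1/237/(-14376) - 20057/(-20891) = -1/237*(-1/14376) - 20057*(-1/20891) = 1/3407112 + 20057/20891 = 68336466275/71177976792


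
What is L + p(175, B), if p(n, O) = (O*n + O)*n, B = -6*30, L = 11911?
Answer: -5532089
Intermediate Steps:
B = -180
p(n, O) = n*(O + O*n) (p(n, O) = (O + O*n)*n = n*(O + O*n))
L + p(175, B) = 11911 - 180*175*(1 + 175) = 11911 - 180*175*176 = 11911 - 5544000 = -5532089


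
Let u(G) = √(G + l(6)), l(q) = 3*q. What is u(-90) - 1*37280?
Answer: -37280 + 6*I*√2 ≈ -37280.0 + 8.4853*I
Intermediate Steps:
u(G) = √(18 + G) (u(G) = √(G + 3*6) = √(G + 18) = √(18 + G))
u(-90) - 1*37280 = √(18 - 90) - 1*37280 = √(-72) - 37280 = 6*I*√2 - 37280 = -37280 + 6*I*√2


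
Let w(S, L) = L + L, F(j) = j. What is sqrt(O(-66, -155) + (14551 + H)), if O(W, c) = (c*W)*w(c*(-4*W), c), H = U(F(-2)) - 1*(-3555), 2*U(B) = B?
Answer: 3*I*sqrt(350355) ≈ 1775.7*I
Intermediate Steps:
U(B) = B/2
w(S, L) = 2*L
H = 3554 (H = (1/2)*(-2) - 1*(-3555) = -1 + 3555 = 3554)
O(W, c) = 2*W*c**2 (O(W, c) = (c*W)*(2*c) = (W*c)*(2*c) = 2*W*c**2)
sqrt(O(-66, -155) + (14551 + H)) = sqrt(2*(-66)*(-155)**2 + (14551 + 3554)) = sqrt(2*(-66)*24025 + 18105) = sqrt(-3171300 + 18105) = sqrt(-3153195) = 3*I*sqrt(350355)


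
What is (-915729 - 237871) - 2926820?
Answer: -4080420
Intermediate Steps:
(-915729 - 237871) - 2926820 = -1153600 - 2926820 = -4080420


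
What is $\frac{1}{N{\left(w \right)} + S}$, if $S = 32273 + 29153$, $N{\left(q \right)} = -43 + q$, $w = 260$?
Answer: $\frac{1}{61643} \approx 1.6222 \cdot 10^{-5}$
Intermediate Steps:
$S = 61426$
$\frac{1}{N{\left(w \right)} + S} = \frac{1}{\left(-43 + 260\right) + 61426} = \frac{1}{217 + 61426} = \frac{1}{61643}$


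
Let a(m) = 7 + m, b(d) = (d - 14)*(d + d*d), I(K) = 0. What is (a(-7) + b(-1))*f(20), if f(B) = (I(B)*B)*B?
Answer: 0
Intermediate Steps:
b(d) = (-14 + d)*(d + d**2)
f(B) = 0 (f(B) = (0*B)*B = 0*B = 0)
(a(-7) + b(-1))*f(20) = ((7 - 7) - (-14 + (-1)**2 - 13*(-1)))*0 = (0 - (-14 + 1 + 13))*0 = (0 - 1*0)*0 = (0 + 0)*0 = 0*0 = 0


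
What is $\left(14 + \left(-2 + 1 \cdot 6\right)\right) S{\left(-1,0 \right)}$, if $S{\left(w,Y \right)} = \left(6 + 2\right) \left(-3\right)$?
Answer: $-432$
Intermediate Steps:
$S{\left(w,Y \right)} = -24$ ($S{\left(w,Y \right)} = 8 \left(-3\right) = -24$)
$\left(14 + \left(-2 + 1 \cdot 6\right)\right) S{\left(-1,0 \right)} = \left(14 + \left(-2 + 1 \cdot 6\right)\right) \left(-24\right) = \left(14 + \left(-2 + 6\right)\right) \left(-24\right) = \left(14 + 4\right) \left(-24\right) = 18 \left(-24\right) = -432$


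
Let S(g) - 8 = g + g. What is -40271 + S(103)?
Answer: -40057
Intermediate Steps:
S(g) = 8 + 2*g (S(g) = 8 + (g + g) = 8 + 2*g)
-40271 + S(103) = -40271 + (8 + 2*103) = -40271 + (8 + 206) = -40271 + 214 = -40057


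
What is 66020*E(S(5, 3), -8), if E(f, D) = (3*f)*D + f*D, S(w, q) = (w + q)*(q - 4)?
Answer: 16901120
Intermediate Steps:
S(w, q) = (-4 + q)*(q + w) (S(w, q) = (q + w)*(-4 + q) = (-4 + q)*(q + w))
E(f, D) = 4*D*f (E(f, D) = 3*D*f + D*f = 4*D*f)
66020*E(S(5, 3), -8) = 66020*(4*(-8)*(3² - 4*3 - 4*5 + 3*5)) = 66020*(4*(-8)*(9 - 12 - 20 + 15)) = 66020*(4*(-8)*(-8)) = 66020*256 = 16901120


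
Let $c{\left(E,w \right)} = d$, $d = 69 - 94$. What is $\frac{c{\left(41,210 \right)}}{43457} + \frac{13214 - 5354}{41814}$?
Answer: $\frac{56754445}{302851833} \approx 0.1874$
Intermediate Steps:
$d = -25$ ($d = 69 - 94 = -25$)
$c{\left(E,w \right)} = -25$
$\frac{c{\left(41,210 \right)}}{43457} + \frac{13214 - 5354}{41814} = - \frac{25}{43457} + \frac{13214 - 5354}{41814} = \left(-25\right) \frac{1}{43457} + \left(13214 - 5354\right) \frac{1}{41814} = - \frac{25}{43457} + 7860 \cdot \frac{1}{41814} = - \frac{25}{43457} + \frac{1310}{6969} = \frac{56754445}{302851833}$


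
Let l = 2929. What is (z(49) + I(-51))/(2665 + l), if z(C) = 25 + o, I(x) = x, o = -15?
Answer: -41/5594 ≈ -0.0073293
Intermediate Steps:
z(C) = 10 (z(C) = 25 - 15 = 10)
(z(49) + I(-51))/(2665 + l) = (10 - 51)/(2665 + 2929) = -41/5594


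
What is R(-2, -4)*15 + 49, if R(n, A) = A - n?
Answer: 19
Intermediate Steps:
R(-2, -4)*15 + 49 = (-4 - 1*(-2))*15 + 49 = (-4 + 2)*15 + 49 = -2*15 + 49 = -30 + 49 = 19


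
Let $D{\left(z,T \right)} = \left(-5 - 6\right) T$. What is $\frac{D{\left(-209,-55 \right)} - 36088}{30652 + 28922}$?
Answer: $- \frac{35483}{59574} \approx -0.59561$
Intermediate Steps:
$D{\left(z,T \right)} = - 11 T$
$\frac{D{\left(-209,-55 \right)} - 36088}{30652 + 28922} = \frac{\left(-11\right) \left(-55\right) - 36088}{30652 + 28922} = \frac{605 - 36088}{59574} = \left(-35483\right) \frac{1}{59574} = - \frac{35483}{59574}$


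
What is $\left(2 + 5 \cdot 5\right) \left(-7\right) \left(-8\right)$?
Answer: $1512$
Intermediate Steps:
$\left(2 + 5 \cdot 5\right) \left(-7\right) \left(-8\right) = \left(2 + 25\right) \left(-7\right) \left(-8\right) = 27 \left(-7\right) \left(-8\right) = \left(-189\right) \left(-8\right) = 1512$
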